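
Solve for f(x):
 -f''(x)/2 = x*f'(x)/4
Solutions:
 f(x) = C1 + C2*erf(x/2)


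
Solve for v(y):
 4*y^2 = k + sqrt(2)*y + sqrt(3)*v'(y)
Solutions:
 v(y) = C1 - sqrt(3)*k*y/3 + 4*sqrt(3)*y^3/9 - sqrt(6)*y^2/6


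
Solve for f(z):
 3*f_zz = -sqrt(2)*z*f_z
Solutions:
 f(z) = C1 + C2*erf(2^(3/4)*sqrt(3)*z/6)


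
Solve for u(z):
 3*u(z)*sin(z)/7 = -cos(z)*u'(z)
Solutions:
 u(z) = C1*cos(z)^(3/7)


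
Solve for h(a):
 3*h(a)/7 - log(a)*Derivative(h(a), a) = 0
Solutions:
 h(a) = C1*exp(3*li(a)/7)


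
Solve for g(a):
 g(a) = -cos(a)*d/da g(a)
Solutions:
 g(a) = C1*sqrt(sin(a) - 1)/sqrt(sin(a) + 1)


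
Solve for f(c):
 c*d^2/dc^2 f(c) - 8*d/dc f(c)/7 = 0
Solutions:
 f(c) = C1 + C2*c^(15/7)


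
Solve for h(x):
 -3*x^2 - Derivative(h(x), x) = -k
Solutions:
 h(x) = C1 + k*x - x^3


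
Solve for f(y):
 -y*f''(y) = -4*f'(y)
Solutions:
 f(y) = C1 + C2*y^5


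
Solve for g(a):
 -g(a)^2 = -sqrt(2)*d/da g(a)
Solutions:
 g(a) = -2/(C1 + sqrt(2)*a)


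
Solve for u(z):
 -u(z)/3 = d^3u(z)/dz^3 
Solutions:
 u(z) = C3*exp(-3^(2/3)*z/3) + (C1*sin(3^(1/6)*z/2) + C2*cos(3^(1/6)*z/2))*exp(3^(2/3)*z/6)


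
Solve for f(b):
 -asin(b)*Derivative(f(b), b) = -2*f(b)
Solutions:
 f(b) = C1*exp(2*Integral(1/asin(b), b))


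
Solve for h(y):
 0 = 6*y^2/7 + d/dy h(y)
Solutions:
 h(y) = C1 - 2*y^3/7


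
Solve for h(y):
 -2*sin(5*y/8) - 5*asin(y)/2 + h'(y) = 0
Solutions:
 h(y) = C1 + 5*y*asin(y)/2 + 5*sqrt(1 - y^2)/2 - 16*cos(5*y/8)/5


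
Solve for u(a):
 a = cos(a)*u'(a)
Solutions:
 u(a) = C1 + Integral(a/cos(a), a)


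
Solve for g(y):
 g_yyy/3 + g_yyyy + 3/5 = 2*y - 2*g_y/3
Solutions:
 g(y) = C1 + C4*exp(-y) + 3*y^2/2 - 9*y/10 + (C2*sin(sqrt(5)*y/3) + C3*cos(sqrt(5)*y/3))*exp(y/3)


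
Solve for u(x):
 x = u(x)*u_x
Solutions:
 u(x) = -sqrt(C1 + x^2)
 u(x) = sqrt(C1 + x^2)


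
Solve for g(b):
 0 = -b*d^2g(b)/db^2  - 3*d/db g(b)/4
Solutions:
 g(b) = C1 + C2*b^(1/4)


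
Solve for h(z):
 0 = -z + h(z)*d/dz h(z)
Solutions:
 h(z) = -sqrt(C1 + z^2)
 h(z) = sqrt(C1 + z^2)


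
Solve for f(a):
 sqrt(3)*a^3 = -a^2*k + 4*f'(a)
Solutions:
 f(a) = C1 + sqrt(3)*a^4/16 + a^3*k/12


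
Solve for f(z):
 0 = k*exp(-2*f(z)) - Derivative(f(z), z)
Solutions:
 f(z) = log(-sqrt(C1 + 2*k*z))
 f(z) = log(C1 + 2*k*z)/2


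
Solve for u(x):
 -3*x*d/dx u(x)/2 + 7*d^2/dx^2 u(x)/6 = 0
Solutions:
 u(x) = C1 + C2*erfi(3*sqrt(14)*x/14)


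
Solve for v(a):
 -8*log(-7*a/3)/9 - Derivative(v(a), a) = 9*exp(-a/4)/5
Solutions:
 v(a) = C1 - 8*a*log(-a)/9 + 8*a*(-log(7) + 1 + log(3))/9 + 36*exp(-a/4)/5


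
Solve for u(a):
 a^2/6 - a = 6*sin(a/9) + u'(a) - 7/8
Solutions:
 u(a) = C1 + a^3/18 - a^2/2 + 7*a/8 + 54*cos(a/9)


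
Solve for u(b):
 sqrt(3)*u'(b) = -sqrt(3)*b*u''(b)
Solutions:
 u(b) = C1 + C2*log(b)


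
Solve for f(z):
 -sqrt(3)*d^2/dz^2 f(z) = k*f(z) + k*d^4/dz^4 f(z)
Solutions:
 f(z) = C1*exp(-sqrt(2)*z*sqrt((-sqrt(3 - 4*k^2) - sqrt(3))/k)/2) + C2*exp(sqrt(2)*z*sqrt((-sqrt(3 - 4*k^2) - sqrt(3))/k)/2) + C3*exp(-sqrt(2)*z*sqrt((sqrt(3 - 4*k^2) - sqrt(3))/k)/2) + C4*exp(sqrt(2)*z*sqrt((sqrt(3 - 4*k^2) - sqrt(3))/k)/2)


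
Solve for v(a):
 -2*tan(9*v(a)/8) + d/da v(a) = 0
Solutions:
 v(a) = -8*asin(C1*exp(9*a/4))/9 + 8*pi/9
 v(a) = 8*asin(C1*exp(9*a/4))/9


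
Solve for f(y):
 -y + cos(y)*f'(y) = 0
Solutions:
 f(y) = C1 + Integral(y/cos(y), y)


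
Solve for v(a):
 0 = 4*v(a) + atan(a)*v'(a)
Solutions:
 v(a) = C1*exp(-4*Integral(1/atan(a), a))


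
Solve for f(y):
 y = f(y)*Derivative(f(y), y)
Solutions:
 f(y) = -sqrt(C1 + y^2)
 f(y) = sqrt(C1 + y^2)


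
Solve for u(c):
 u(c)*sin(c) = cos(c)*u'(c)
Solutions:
 u(c) = C1/cos(c)


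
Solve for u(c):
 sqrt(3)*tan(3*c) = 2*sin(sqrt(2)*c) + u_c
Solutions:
 u(c) = C1 - sqrt(3)*log(cos(3*c))/3 + sqrt(2)*cos(sqrt(2)*c)


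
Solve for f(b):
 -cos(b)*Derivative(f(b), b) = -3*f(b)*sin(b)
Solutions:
 f(b) = C1/cos(b)^3


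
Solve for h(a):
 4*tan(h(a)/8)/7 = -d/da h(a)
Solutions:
 h(a) = -8*asin(C1*exp(-a/14)) + 8*pi
 h(a) = 8*asin(C1*exp(-a/14))


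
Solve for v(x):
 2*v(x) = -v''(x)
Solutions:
 v(x) = C1*sin(sqrt(2)*x) + C2*cos(sqrt(2)*x)


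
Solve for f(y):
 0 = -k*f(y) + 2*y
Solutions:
 f(y) = 2*y/k


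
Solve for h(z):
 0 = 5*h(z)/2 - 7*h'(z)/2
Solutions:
 h(z) = C1*exp(5*z/7)


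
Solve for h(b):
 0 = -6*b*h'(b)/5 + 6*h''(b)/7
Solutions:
 h(b) = C1 + C2*erfi(sqrt(70)*b/10)


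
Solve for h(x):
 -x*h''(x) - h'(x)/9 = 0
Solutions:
 h(x) = C1 + C2*x^(8/9)


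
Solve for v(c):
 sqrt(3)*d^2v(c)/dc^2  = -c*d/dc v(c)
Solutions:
 v(c) = C1 + C2*erf(sqrt(2)*3^(3/4)*c/6)


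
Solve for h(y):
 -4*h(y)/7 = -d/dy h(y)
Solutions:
 h(y) = C1*exp(4*y/7)


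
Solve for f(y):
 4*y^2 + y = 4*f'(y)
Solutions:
 f(y) = C1 + y^3/3 + y^2/8


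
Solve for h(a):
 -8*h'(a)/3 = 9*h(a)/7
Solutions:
 h(a) = C1*exp(-27*a/56)


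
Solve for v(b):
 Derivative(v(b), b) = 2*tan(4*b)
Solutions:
 v(b) = C1 - log(cos(4*b))/2


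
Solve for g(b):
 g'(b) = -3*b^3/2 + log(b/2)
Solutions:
 g(b) = C1 - 3*b^4/8 + b*log(b) - b - b*log(2)


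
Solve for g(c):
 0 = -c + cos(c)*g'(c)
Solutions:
 g(c) = C1 + Integral(c/cos(c), c)


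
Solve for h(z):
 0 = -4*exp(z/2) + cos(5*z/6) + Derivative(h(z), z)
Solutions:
 h(z) = C1 + 8*exp(z/2) - 6*sin(5*z/6)/5


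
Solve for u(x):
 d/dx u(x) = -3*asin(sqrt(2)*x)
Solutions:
 u(x) = C1 - 3*x*asin(sqrt(2)*x) - 3*sqrt(2)*sqrt(1 - 2*x^2)/2


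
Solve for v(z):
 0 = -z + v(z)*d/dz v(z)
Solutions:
 v(z) = -sqrt(C1 + z^2)
 v(z) = sqrt(C1 + z^2)


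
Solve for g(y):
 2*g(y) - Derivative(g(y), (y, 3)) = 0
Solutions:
 g(y) = C3*exp(2^(1/3)*y) + (C1*sin(2^(1/3)*sqrt(3)*y/2) + C2*cos(2^(1/3)*sqrt(3)*y/2))*exp(-2^(1/3)*y/2)


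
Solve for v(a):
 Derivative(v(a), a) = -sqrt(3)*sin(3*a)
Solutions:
 v(a) = C1 + sqrt(3)*cos(3*a)/3


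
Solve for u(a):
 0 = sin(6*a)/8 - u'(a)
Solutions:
 u(a) = C1 - cos(6*a)/48


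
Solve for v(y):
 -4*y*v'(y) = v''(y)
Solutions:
 v(y) = C1 + C2*erf(sqrt(2)*y)


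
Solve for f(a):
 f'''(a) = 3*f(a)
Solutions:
 f(a) = C3*exp(3^(1/3)*a) + (C1*sin(3^(5/6)*a/2) + C2*cos(3^(5/6)*a/2))*exp(-3^(1/3)*a/2)


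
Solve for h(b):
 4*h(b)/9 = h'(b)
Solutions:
 h(b) = C1*exp(4*b/9)


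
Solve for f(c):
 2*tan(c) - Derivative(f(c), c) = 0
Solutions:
 f(c) = C1 - 2*log(cos(c))


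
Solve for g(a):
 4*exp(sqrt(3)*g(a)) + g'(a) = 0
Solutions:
 g(a) = sqrt(3)*(2*log(1/(C1 + 4*a)) - log(3))/6


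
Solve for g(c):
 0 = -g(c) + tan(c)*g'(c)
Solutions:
 g(c) = C1*sin(c)


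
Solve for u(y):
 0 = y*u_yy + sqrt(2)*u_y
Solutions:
 u(y) = C1 + C2*y^(1 - sqrt(2))


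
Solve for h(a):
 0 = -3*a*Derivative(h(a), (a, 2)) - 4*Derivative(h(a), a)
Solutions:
 h(a) = C1 + C2/a^(1/3)


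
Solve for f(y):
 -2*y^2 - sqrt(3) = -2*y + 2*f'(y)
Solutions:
 f(y) = C1 - y^3/3 + y^2/2 - sqrt(3)*y/2


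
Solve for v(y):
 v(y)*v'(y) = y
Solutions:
 v(y) = -sqrt(C1 + y^2)
 v(y) = sqrt(C1 + y^2)


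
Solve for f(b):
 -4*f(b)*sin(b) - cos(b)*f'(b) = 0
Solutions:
 f(b) = C1*cos(b)^4


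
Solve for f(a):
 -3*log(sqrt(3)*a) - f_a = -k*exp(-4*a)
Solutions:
 f(a) = C1 - 3*a*log(a) + a*(3 - 3*log(3)/2) - k*exp(-4*a)/4


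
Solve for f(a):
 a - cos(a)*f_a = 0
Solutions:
 f(a) = C1 + Integral(a/cos(a), a)


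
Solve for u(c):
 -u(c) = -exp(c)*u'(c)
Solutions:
 u(c) = C1*exp(-exp(-c))


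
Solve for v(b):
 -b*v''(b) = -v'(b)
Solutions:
 v(b) = C1 + C2*b^2


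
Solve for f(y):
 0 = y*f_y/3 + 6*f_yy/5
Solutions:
 f(y) = C1 + C2*erf(sqrt(5)*y/6)


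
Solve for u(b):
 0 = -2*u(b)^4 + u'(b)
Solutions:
 u(b) = (-1/(C1 + 6*b))^(1/3)
 u(b) = (-1/(C1 + 2*b))^(1/3)*(-3^(2/3) - 3*3^(1/6)*I)/6
 u(b) = (-1/(C1 + 2*b))^(1/3)*(-3^(2/3) + 3*3^(1/6)*I)/6


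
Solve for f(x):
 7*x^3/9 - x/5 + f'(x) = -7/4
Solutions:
 f(x) = C1 - 7*x^4/36 + x^2/10 - 7*x/4


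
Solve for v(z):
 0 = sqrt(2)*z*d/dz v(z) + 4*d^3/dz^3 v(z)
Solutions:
 v(z) = C1 + Integral(C2*airyai(-sqrt(2)*z/2) + C3*airybi(-sqrt(2)*z/2), z)


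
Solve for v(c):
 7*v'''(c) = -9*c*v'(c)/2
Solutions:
 v(c) = C1 + Integral(C2*airyai(-42^(2/3)*c/14) + C3*airybi(-42^(2/3)*c/14), c)


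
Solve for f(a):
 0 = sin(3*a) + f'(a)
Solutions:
 f(a) = C1 + cos(3*a)/3


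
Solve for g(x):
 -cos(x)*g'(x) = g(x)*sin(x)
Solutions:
 g(x) = C1*cos(x)


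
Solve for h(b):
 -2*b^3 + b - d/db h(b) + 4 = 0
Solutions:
 h(b) = C1 - b^4/2 + b^2/2 + 4*b


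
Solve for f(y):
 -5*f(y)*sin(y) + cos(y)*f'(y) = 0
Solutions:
 f(y) = C1/cos(y)^5


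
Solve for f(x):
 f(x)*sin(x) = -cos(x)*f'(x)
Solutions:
 f(x) = C1*cos(x)


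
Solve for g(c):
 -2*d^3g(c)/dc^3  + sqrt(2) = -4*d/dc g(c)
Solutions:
 g(c) = C1 + C2*exp(-sqrt(2)*c) + C3*exp(sqrt(2)*c) - sqrt(2)*c/4


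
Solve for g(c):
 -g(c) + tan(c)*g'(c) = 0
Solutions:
 g(c) = C1*sin(c)


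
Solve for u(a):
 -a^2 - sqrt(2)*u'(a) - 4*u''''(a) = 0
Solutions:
 u(a) = C1 + C4*exp(-sqrt(2)*a/2) - sqrt(2)*a^3/6 + (C2*sin(sqrt(6)*a/4) + C3*cos(sqrt(6)*a/4))*exp(sqrt(2)*a/4)


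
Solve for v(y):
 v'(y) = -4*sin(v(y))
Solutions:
 v(y) = -acos((-C1 - exp(8*y))/(C1 - exp(8*y))) + 2*pi
 v(y) = acos((-C1 - exp(8*y))/(C1 - exp(8*y)))


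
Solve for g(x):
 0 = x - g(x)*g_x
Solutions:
 g(x) = -sqrt(C1 + x^2)
 g(x) = sqrt(C1 + x^2)


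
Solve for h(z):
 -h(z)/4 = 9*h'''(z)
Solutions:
 h(z) = C3*exp(-6^(1/3)*z/6) + (C1*sin(2^(1/3)*3^(5/6)*z/12) + C2*cos(2^(1/3)*3^(5/6)*z/12))*exp(6^(1/3)*z/12)


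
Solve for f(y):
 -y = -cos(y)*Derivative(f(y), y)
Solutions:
 f(y) = C1 + Integral(y/cos(y), y)


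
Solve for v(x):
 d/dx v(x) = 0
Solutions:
 v(x) = C1


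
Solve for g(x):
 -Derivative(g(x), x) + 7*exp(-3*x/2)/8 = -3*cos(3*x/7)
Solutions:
 g(x) = C1 + 7*sin(3*x/7) - 7*exp(-3*x/2)/12


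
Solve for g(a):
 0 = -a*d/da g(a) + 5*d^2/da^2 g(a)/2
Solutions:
 g(a) = C1 + C2*erfi(sqrt(5)*a/5)


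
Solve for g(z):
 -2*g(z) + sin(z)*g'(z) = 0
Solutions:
 g(z) = C1*(cos(z) - 1)/(cos(z) + 1)


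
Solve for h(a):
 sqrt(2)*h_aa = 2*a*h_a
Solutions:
 h(a) = C1 + C2*erfi(2^(3/4)*a/2)


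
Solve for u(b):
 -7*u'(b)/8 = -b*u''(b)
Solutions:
 u(b) = C1 + C2*b^(15/8)


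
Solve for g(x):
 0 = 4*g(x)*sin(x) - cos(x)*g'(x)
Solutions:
 g(x) = C1/cos(x)^4


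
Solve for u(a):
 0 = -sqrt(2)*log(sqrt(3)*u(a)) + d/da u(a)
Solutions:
 -sqrt(2)*Integral(1/(2*log(_y) + log(3)), (_y, u(a))) = C1 - a


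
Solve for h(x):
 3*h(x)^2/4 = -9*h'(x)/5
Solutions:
 h(x) = 12/(C1 + 5*x)


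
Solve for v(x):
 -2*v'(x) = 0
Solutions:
 v(x) = C1


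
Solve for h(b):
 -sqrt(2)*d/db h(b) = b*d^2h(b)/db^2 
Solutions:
 h(b) = C1 + C2*b^(1 - sqrt(2))


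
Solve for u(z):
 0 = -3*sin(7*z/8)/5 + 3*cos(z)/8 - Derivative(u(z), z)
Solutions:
 u(z) = C1 + 3*sin(z)/8 + 24*cos(7*z/8)/35


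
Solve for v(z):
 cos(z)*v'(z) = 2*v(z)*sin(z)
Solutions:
 v(z) = C1/cos(z)^2


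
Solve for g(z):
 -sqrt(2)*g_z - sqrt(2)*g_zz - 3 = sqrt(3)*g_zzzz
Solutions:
 g(z) = C1 + C2*exp(-z*(-2^(5/6)*3^(1/6)*(9 + sqrt(4*sqrt(6) + 81))^(1/3) + 2*2^(2/3)*3^(1/3)/(9 + sqrt(4*sqrt(6) + 81))^(1/3))/12)*sin(z*(2*2^(2/3)*3^(5/6)/(9 + sqrt(4*sqrt(6) + 81))^(1/3) + 2^(5/6)*3^(2/3)*(9 + sqrt(4*sqrt(6) + 81))^(1/3))/12) + C3*exp(-z*(-2^(5/6)*3^(1/6)*(9 + sqrt(4*sqrt(6) + 81))^(1/3) + 2*2^(2/3)*3^(1/3)/(9 + sqrt(4*sqrt(6) + 81))^(1/3))/12)*cos(z*(2*2^(2/3)*3^(5/6)/(9 + sqrt(4*sqrt(6) + 81))^(1/3) + 2^(5/6)*3^(2/3)*(9 + sqrt(4*sqrt(6) + 81))^(1/3))/12) + C4*exp(z*(-2^(5/6)*3^(1/6)*(9 + sqrt(4*sqrt(6) + 81))^(1/3) + 2*2^(2/3)*3^(1/3)/(9 + sqrt(4*sqrt(6) + 81))^(1/3))/6) - 3*sqrt(2)*z/2


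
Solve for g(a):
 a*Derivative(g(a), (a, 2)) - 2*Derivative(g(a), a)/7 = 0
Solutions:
 g(a) = C1 + C2*a^(9/7)


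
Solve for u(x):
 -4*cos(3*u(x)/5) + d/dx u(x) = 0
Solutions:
 -4*x - 5*log(sin(3*u(x)/5) - 1)/6 + 5*log(sin(3*u(x)/5) + 1)/6 = C1


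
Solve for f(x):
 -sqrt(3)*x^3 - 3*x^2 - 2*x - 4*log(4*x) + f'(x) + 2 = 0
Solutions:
 f(x) = C1 + sqrt(3)*x^4/4 + x^3 + x^2 + 4*x*log(x) - 6*x + x*log(256)


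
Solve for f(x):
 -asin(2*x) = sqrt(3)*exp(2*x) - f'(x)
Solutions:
 f(x) = C1 + x*asin(2*x) + sqrt(1 - 4*x^2)/2 + sqrt(3)*exp(2*x)/2


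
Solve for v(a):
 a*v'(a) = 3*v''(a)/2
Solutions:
 v(a) = C1 + C2*erfi(sqrt(3)*a/3)


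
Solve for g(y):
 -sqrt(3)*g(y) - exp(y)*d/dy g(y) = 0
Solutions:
 g(y) = C1*exp(sqrt(3)*exp(-y))


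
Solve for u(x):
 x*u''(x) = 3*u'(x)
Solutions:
 u(x) = C1 + C2*x^4


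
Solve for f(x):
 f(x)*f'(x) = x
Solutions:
 f(x) = -sqrt(C1 + x^2)
 f(x) = sqrt(C1 + x^2)


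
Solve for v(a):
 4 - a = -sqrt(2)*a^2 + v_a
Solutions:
 v(a) = C1 + sqrt(2)*a^3/3 - a^2/2 + 4*a


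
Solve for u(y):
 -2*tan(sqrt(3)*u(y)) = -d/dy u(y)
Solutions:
 u(y) = sqrt(3)*(pi - asin(C1*exp(2*sqrt(3)*y)))/3
 u(y) = sqrt(3)*asin(C1*exp(2*sqrt(3)*y))/3


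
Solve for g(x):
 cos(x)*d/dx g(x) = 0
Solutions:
 g(x) = C1


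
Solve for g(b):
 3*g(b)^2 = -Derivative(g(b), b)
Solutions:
 g(b) = 1/(C1 + 3*b)


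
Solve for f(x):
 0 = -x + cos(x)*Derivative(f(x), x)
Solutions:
 f(x) = C1 + Integral(x/cos(x), x)


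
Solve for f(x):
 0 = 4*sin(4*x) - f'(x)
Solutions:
 f(x) = C1 - cos(4*x)


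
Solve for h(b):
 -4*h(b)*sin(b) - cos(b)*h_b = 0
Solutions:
 h(b) = C1*cos(b)^4


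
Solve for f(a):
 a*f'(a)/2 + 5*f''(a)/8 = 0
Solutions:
 f(a) = C1 + C2*erf(sqrt(10)*a/5)


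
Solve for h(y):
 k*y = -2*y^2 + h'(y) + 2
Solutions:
 h(y) = C1 + k*y^2/2 + 2*y^3/3 - 2*y


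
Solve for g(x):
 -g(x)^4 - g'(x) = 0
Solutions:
 g(x) = (-3^(2/3) - 3*3^(1/6)*I)*(1/(C1 + x))^(1/3)/6
 g(x) = (-3^(2/3) + 3*3^(1/6)*I)*(1/(C1 + x))^(1/3)/6
 g(x) = (1/(C1 + 3*x))^(1/3)


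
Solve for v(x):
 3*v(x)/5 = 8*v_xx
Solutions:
 v(x) = C1*exp(-sqrt(30)*x/20) + C2*exp(sqrt(30)*x/20)


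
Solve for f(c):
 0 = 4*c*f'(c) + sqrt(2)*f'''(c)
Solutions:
 f(c) = C1 + Integral(C2*airyai(-sqrt(2)*c) + C3*airybi(-sqrt(2)*c), c)


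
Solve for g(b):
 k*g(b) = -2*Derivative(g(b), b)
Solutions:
 g(b) = C1*exp(-b*k/2)


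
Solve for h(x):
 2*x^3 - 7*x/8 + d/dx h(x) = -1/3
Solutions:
 h(x) = C1 - x^4/2 + 7*x^2/16 - x/3


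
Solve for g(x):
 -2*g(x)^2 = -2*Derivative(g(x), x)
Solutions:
 g(x) = -1/(C1 + x)


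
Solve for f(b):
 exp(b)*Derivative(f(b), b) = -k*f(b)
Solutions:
 f(b) = C1*exp(k*exp(-b))


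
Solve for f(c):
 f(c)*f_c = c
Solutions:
 f(c) = -sqrt(C1 + c^2)
 f(c) = sqrt(C1 + c^2)


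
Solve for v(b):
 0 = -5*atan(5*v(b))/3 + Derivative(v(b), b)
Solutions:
 Integral(1/atan(5*_y), (_y, v(b))) = C1 + 5*b/3


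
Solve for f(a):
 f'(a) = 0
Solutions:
 f(a) = C1


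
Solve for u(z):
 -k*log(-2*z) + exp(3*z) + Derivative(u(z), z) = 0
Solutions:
 u(z) = C1 + k*z*log(-z) + k*z*(-1 + log(2)) - exp(3*z)/3


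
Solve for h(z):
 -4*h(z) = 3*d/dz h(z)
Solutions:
 h(z) = C1*exp(-4*z/3)


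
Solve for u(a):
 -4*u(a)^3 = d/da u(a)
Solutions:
 u(a) = -sqrt(2)*sqrt(-1/(C1 - 4*a))/2
 u(a) = sqrt(2)*sqrt(-1/(C1 - 4*a))/2


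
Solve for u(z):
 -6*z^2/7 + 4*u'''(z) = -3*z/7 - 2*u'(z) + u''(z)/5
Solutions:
 u(z) = C1 + z^3/7 - 9*z^2/140 - 1209*z/700 + (C2*sin(sqrt(799)*z/40) + C3*cos(sqrt(799)*z/40))*exp(z/40)


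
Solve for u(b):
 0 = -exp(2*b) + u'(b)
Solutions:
 u(b) = C1 + exp(2*b)/2


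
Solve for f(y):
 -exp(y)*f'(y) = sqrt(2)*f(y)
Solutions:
 f(y) = C1*exp(sqrt(2)*exp(-y))


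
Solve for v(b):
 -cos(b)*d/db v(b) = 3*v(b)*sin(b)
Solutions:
 v(b) = C1*cos(b)^3


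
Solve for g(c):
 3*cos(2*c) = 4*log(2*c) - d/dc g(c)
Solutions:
 g(c) = C1 + 4*c*log(c) - 4*c + 4*c*log(2) - 3*sin(2*c)/2


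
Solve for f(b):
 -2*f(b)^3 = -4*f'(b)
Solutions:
 f(b) = -sqrt(-1/(C1 + b))
 f(b) = sqrt(-1/(C1 + b))


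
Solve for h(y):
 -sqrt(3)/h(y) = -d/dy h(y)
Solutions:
 h(y) = -sqrt(C1 + 2*sqrt(3)*y)
 h(y) = sqrt(C1 + 2*sqrt(3)*y)


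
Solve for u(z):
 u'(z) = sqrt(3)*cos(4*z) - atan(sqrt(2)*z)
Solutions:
 u(z) = C1 - z*atan(sqrt(2)*z) + sqrt(2)*log(2*z^2 + 1)/4 + sqrt(3)*sin(4*z)/4


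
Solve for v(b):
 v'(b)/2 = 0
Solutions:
 v(b) = C1


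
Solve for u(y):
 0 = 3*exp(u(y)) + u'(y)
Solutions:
 u(y) = log(1/(C1 + 3*y))


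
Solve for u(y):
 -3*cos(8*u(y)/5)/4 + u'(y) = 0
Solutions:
 -3*y/4 - 5*log(sin(8*u(y)/5) - 1)/16 + 5*log(sin(8*u(y)/5) + 1)/16 = C1


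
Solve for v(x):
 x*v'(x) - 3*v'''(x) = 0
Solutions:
 v(x) = C1 + Integral(C2*airyai(3^(2/3)*x/3) + C3*airybi(3^(2/3)*x/3), x)


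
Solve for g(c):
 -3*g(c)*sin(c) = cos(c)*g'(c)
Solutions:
 g(c) = C1*cos(c)^3


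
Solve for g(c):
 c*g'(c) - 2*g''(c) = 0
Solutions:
 g(c) = C1 + C2*erfi(c/2)


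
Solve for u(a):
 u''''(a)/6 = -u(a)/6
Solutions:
 u(a) = (C1*sin(sqrt(2)*a/2) + C2*cos(sqrt(2)*a/2))*exp(-sqrt(2)*a/2) + (C3*sin(sqrt(2)*a/2) + C4*cos(sqrt(2)*a/2))*exp(sqrt(2)*a/2)


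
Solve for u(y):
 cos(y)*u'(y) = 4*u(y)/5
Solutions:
 u(y) = C1*(sin(y) + 1)^(2/5)/(sin(y) - 1)^(2/5)


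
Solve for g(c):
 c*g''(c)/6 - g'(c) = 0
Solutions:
 g(c) = C1 + C2*c^7


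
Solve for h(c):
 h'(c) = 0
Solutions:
 h(c) = C1


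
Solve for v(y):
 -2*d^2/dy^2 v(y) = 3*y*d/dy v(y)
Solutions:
 v(y) = C1 + C2*erf(sqrt(3)*y/2)


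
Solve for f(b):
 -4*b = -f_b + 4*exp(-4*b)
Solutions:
 f(b) = C1 + 2*b^2 - exp(-4*b)


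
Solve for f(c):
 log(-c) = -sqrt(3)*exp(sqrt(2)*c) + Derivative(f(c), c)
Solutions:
 f(c) = C1 + c*log(-c) - c + sqrt(6)*exp(sqrt(2)*c)/2


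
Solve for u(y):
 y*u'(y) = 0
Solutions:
 u(y) = C1


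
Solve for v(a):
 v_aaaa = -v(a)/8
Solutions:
 v(a) = (C1*sin(2^(3/4)*a/4) + C2*cos(2^(3/4)*a/4))*exp(-2^(3/4)*a/4) + (C3*sin(2^(3/4)*a/4) + C4*cos(2^(3/4)*a/4))*exp(2^(3/4)*a/4)


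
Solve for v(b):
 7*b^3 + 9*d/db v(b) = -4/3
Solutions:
 v(b) = C1 - 7*b^4/36 - 4*b/27


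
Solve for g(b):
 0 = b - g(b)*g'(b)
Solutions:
 g(b) = -sqrt(C1 + b^2)
 g(b) = sqrt(C1 + b^2)


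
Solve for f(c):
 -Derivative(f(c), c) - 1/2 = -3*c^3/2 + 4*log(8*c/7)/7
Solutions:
 f(c) = C1 + 3*c^4/8 - 4*c*log(c)/7 - 12*c*log(2)/7 + c/14 + 4*c*log(7)/7


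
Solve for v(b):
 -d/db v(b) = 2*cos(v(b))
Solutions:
 v(b) = pi - asin((C1 + exp(4*b))/(C1 - exp(4*b)))
 v(b) = asin((C1 + exp(4*b))/(C1 - exp(4*b)))


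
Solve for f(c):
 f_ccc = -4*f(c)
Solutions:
 f(c) = C3*exp(-2^(2/3)*c) + (C1*sin(2^(2/3)*sqrt(3)*c/2) + C2*cos(2^(2/3)*sqrt(3)*c/2))*exp(2^(2/3)*c/2)


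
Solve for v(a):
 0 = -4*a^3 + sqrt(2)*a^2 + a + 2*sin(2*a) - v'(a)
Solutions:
 v(a) = C1 - a^4 + sqrt(2)*a^3/3 + a^2/2 - cos(2*a)


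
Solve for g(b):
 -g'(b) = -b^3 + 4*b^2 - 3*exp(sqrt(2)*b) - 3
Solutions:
 g(b) = C1 + b^4/4 - 4*b^3/3 + 3*b + 3*sqrt(2)*exp(sqrt(2)*b)/2


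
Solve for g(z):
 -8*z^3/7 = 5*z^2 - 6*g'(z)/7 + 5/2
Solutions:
 g(z) = C1 + z^4/3 + 35*z^3/18 + 35*z/12


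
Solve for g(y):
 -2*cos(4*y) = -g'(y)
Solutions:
 g(y) = C1 + sin(4*y)/2


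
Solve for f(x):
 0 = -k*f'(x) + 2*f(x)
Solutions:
 f(x) = C1*exp(2*x/k)


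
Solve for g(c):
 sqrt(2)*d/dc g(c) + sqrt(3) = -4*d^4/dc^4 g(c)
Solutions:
 g(c) = C1 + C4*exp(-sqrt(2)*c/2) - sqrt(6)*c/2 + (C2*sin(sqrt(6)*c/4) + C3*cos(sqrt(6)*c/4))*exp(sqrt(2)*c/4)


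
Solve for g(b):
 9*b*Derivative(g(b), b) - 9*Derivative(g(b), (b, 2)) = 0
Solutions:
 g(b) = C1 + C2*erfi(sqrt(2)*b/2)


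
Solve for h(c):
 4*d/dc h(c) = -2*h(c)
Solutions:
 h(c) = C1*exp(-c/2)


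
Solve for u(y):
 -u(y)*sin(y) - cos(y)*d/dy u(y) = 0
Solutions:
 u(y) = C1*cos(y)


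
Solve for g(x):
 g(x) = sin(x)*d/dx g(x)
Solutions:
 g(x) = C1*sqrt(cos(x) - 1)/sqrt(cos(x) + 1)


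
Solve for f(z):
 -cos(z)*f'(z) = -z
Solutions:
 f(z) = C1 + Integral(z/cos(z), z)


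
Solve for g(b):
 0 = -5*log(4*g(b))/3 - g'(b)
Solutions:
 3*Integral(1/(log(_y) + 2*log(2)), (_y, g(b)))/5 = C1 - b


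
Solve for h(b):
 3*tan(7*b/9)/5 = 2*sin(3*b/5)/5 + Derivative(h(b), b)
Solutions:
 h(b) = C1 - 27*log(cos(7*b/9))/35 + 2*cos(3*b/5)/3


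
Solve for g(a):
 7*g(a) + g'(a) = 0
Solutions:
 g(a) = C1*exp(-7*a)


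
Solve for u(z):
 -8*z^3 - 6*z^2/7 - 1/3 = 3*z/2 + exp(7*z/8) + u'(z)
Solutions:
 u(z) = C1 - 2*z^4 - 2*z^3/7 - 3*z^2/4 - z/3 - 8*exp(7*z/8)/7


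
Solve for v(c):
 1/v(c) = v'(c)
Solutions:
 v(c) = -sqrt(C1 + 2*c)
 v(c) = sqrt(C1 + 2*c)


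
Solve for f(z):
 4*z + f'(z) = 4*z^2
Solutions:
 f(z) = C1 + 4*z^3/3 - 2*z^2


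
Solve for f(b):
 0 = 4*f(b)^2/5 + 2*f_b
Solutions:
 f(b) = 5/(C1 + 2*b)


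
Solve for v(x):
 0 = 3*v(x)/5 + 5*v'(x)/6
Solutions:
 v(x) = C1*exp(-18*x/25)


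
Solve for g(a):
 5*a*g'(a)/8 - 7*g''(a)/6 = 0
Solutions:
 g(a) = C1 + C2*erfi(sqrt(210)*a/28)


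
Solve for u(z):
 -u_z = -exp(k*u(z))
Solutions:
 u(z) = Piecewise((log(-1/(C1*k + k*z))/k, Ne(k, 0)), (nan, True))
 u(z) = Piecewise((C1 + z, Eq(k, 0)), (nan, True))


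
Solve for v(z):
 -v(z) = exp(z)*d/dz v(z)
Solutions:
 v(z) = C1*exp(exp(-z))


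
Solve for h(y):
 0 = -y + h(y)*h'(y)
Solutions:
 h(y) = -sqrt(C1 + y^2)
 h(y) = sqrt(C1 + y^2)


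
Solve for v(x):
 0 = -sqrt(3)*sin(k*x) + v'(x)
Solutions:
 v(x) = C1 - sqrt(3)*cos(k*x)/k


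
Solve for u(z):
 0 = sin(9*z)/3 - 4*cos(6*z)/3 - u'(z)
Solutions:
 u(z) = C1 - 2*sin(6*z)/9 - cos(9*z)/27


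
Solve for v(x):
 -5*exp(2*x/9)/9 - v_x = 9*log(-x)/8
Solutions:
 v(x) = C1 - 9*x*log(-x)/8 + 9*x/8 - 5*exp(2*x/9)/2


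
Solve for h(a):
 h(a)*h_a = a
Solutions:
 h(a) = -sqrt(C1 + a^2)
 h(a) = sqrt(C1 + a^2)


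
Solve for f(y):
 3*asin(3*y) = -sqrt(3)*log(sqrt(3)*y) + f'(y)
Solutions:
 f(y) = C1 + sqrt(3)*y*(log(y) - 1) + 3*y*asin(3*y) + sqrt(3)*y*log(3)/2 + sqrt(1 - 9*y^2)


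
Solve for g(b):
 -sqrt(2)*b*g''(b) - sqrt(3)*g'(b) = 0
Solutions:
 g(b) = C1 + C2*b^(1 - sqrt(6)/2)


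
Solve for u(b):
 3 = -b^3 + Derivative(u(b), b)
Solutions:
 u(b) = C1 + b^4/4 + 3*b


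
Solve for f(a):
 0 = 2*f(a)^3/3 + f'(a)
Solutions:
 f(a) = -sqrt(6)*sqrt(-1/(C1 - 2*a))/2
 f(a) = sqrt(6)*sqrt(-1/(C1 - 2*a))/2


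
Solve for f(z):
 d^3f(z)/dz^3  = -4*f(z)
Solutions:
 f(z) = C3*exp(-2^(2/3)*z) + (C1*sin(2^(2/3)*sqrt(3)*z/2) + C2*cos(2^(2/3)*sqrt(3)*z/2))*exp(2^(2/3)*z/2)


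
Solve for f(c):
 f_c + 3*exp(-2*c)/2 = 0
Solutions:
 f(c) = C1 + 3*exp(-2*c)/4


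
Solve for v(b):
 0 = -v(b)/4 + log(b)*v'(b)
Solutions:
 v(b) = C1*exp(li(b)/4)


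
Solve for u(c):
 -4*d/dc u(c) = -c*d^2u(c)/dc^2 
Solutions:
 u(c) = C1 + C2*c^5


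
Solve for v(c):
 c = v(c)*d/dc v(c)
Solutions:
 v(c) = -sqrt(C1 + c^2)
 v(c) = sqrt(C1 + c^2)


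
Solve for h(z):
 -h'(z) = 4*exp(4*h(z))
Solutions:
 h(z) = log(-I*(1/(C1 + 16*z))^(1/4))
 h(z) = log(I*(1/(C1 + 16*z))^(1/4))
 h(z) = log(-(1/(C1 + 16*z))^(1/4))
 h(z) = log(1/(C1 + 16*z))/4


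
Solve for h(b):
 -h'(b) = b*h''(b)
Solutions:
 h(b) = C1 + C2*log(b)


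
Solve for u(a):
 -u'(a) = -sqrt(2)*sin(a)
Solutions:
 u(a) = C1 - sqrt(2)*cos(a)


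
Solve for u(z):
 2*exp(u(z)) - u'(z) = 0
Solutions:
 u(z) = log(-1/(C1 + 2*z))


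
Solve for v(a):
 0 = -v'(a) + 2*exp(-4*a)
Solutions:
 v(a) = C1 - exp(-4*a)/2


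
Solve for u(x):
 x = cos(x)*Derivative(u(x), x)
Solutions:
 u(x) = C1 + Integral(x/cos(x), x)


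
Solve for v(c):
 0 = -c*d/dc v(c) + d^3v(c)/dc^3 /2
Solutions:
 v(c) = C1 + Integral(C2*airyai(2^(1/3)*c) + C3*airybi(2^(1/3)*c), c)


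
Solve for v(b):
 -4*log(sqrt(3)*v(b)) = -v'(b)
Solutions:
 -Integral(1/(2*log(_y) + log(3)), (_y, v(b)))/2 = C1 - b


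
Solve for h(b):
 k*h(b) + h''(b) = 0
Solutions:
 h(b) = C1*exp(-b*sqrt(-k)) + C2*exp(b*sqrt(-k))


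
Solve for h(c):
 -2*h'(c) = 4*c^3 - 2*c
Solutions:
 h(c) = C1 - c^4/2 + c^2/2


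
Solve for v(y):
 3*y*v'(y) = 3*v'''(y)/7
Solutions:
 v(y) = C1 + Integral(C2*airyai(7^(1/3)*y) + C3*airybi(7^(1/3)*y), y)


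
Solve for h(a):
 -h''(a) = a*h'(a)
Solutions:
 h(a) = C1 + C2*erf(sqrt(2)*a/2)


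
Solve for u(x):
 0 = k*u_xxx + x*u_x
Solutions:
 u(x) = C1 + Integral(C2*airyai(x*(-1/k)^(1/3)) + C3*airybi(x*(-1/k)^(1/3)), x)


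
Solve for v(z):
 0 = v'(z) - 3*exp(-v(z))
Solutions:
 v(z) = log(C1 + 3*z)


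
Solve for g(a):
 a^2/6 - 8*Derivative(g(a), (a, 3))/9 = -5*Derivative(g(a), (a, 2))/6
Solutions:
 g(a) = C1 + C2*a + C3*exp(15*a/16) - a^4/60 - 16*a^3/225 - 256*a^2/1125


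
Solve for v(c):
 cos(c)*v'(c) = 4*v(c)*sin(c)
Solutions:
 v(c) = C1/cos(c)^4


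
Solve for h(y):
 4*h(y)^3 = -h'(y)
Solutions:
 h(y) = -sqrt(2)*sqrt(-1/(C1 - 4*y))/2
 h(y) = sqrt(2)*sqrt(-1/(C1 - 4*y))/2


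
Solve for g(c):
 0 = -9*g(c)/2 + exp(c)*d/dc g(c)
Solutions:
 g(c) = C1*exp(-9*exp(-c)/2)


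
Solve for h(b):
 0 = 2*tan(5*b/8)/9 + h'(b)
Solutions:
 h(b) = C1 + 16*log(cos(5*b/8))/45


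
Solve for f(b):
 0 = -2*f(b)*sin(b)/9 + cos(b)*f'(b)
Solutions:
 f(b) = C1/cos(b)^(2/9)


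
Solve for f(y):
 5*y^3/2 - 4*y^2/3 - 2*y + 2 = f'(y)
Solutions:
 f(y) = C1 + 5*y^4/8 - 4*y^3/9 - y^2 + 2*y


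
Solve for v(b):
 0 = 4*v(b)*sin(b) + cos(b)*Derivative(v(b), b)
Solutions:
 v(b) = C1*cos(b)^4


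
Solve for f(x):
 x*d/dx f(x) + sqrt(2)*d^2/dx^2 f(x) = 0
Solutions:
 f(x) = C1 + C2*erf(2^(1/4)*x/2)


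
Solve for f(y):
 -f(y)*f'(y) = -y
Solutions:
 f(y) = -sqrt(C1 + y^2)
 f(y) = sqrt(C1 + y^2)


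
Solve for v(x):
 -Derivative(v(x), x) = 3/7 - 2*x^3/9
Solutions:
 v(x) = C1 + x^4/18 - 3*x/7


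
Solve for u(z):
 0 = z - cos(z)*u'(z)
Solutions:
 u(z) = C1 + Integral(z/cos(z), z)


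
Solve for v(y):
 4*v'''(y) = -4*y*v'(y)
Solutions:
 v(y) = C1 + Integral(C2*airyai(-y) + C3*airybi(-y), y)


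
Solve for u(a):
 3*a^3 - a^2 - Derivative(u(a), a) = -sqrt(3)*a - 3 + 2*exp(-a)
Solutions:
 u(a) = C1 + 3*a^4/4 - a^3/3 + sqrt(3)*a^2/2 + 3*a + 2*exp(-a)


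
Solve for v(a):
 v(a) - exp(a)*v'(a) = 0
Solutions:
 v(a) = C1*exp(-exp(-a))


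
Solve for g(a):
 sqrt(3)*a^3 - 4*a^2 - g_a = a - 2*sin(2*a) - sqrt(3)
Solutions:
 g(a) = C1 + sqrt(3)*a^4/4 - 4*a^3/3 - a^2/2 + sqrt(3)*a - cos(2*a)


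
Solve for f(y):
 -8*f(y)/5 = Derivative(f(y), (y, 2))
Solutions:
 f(y) = C1*sin(2*sqrt(10)*y/5) + C2*cos(2*sqrt(10)*y/5)


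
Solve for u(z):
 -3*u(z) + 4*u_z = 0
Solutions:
 u(z) = C1*exp(3*z/4)


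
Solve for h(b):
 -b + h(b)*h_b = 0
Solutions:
 h(b) = -sqrt(C1 + b^2)
 h(b) = sqrt(C1 + b^2)


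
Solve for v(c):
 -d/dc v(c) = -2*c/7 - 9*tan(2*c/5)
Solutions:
 v(c) = C1 + c^2/7 - 45*log(cos(2*c/5))/2


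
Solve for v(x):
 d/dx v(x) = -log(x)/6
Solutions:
 v(x) = C1 - x*log(x)/6 + x/6


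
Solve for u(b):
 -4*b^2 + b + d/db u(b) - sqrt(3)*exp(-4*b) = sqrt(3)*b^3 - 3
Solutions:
 u(b) = C1 + sqrt(3)*b^4/4 + 4*b^3/3 - b^2/2 - 3*b - sqrt(3)*exp(-4*b)/4


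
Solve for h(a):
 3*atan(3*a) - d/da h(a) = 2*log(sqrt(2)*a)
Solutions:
 h(a) = C1 - 2*a*log(a) + 3*a*atan(3*a) - a*log(2) + 2*a - log(9*a^2 + 1)/2


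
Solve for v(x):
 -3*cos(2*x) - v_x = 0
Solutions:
 v(x) = C1 - 3*sin(2*x)/2


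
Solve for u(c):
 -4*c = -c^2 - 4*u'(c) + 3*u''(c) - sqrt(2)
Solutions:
 u(c) = C1 + C2*exp(4*c/3) - c^3/12 + 5*c^2/16 - sqrt(2)*c/4 + 15*c/32


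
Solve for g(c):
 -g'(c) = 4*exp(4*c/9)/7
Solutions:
 g(c) = C1 - 9*exp(4*c/9)/7


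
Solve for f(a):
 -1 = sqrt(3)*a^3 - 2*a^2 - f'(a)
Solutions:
 f(a) = C1 + sqrt(3)*a^4/4 - 2*a^3/3 + a


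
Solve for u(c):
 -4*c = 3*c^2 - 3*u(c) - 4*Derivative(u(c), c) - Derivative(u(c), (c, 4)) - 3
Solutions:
 u(c) = c^2 - 4*c/3 + (C1 + C2*c)*exp(-c) + (C3*sin(sqrt(2)*c) + C4*cos(sqrt(2)*c))*exp(c) + 7/9


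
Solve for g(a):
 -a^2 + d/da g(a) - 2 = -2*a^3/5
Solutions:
 g(a) = C1 - a^4/10 + a^3/3 + 2*a


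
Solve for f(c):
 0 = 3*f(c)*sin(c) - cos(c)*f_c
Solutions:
 f(c) = C1/cos(c)^3


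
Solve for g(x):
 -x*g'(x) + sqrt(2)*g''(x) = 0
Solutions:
 g(x) = C1 + C2*erfi(2^(1/4)*x/2)


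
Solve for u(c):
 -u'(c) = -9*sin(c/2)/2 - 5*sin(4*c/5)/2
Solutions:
 u(c) = C1 - 9*cos(c/2) - 25*cos(4*c/5)/8


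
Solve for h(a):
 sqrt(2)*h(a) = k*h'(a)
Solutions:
 h(a) = C1*exp(sqrt(2)*a/k)


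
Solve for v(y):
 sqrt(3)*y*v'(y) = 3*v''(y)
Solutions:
 v(y) = C1 + C2*erfi(sqrt(2)*3^(3/4)*y/6)


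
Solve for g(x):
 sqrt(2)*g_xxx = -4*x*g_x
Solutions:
 g(x) = C1 + Integral(C2*airyai(-sqrt(2)*x) + C3*airybi(-sqrt(2)*x), x)


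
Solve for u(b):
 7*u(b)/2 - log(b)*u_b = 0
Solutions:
 u(b) = C1*exp(7*li(b)/2)


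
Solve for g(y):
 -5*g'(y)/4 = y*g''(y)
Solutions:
 g(y) = C1 + C2/y^(1/4)


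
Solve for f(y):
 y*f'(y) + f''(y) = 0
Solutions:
 f(y) = C1 + C2*erf(sqrt(2)*y/2)


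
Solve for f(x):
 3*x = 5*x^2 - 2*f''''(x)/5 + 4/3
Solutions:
 f(x) = C1 + C2*x + C3*x^2 + C4*x^3 + 5*x^6/144 - x^5/16 + 5*x^4/36


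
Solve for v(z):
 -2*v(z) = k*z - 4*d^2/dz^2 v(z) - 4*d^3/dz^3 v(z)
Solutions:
 v(z) = C1*exp(-z*(2*2^(2/3)/(3*sqrt(57) + 23)^(1/3) + 4 + 2^(1/3)*(3*sqrt(57) + 23)^(1/3))/12)*sin(2^(1/3)*sqrt(3)*z*(-(3*sqrt(57) + 23)^(1/3) + 2*2^(1/3)/(3*sqrt(57) + 23)^(1/3))/12) + C2*exp(-z*(2*2^(2/3)/(3*sqrt(57) + 23)^(1/3) + 4 + 2^(1/3)*(3*sqrt(57) + 23)^(1/3))/12)*cos(2^(1/3)*sqrt(3)*z*(-(3*sqrt(57) + 23)^(1/3) + 2*2^(1/3)/(3*sqrt(57) + 23)^(1/3))/12) + C3*exp(z*(-2 + 2*2^(2/3)/(3*sqrt(57) + 23)^(1/3) + 2^(1/3)*(3*sqrt(57) + 23)^(1/3))/6) - k*z/2


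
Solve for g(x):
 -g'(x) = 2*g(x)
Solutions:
 g(x) = C1*exp(-2*x)


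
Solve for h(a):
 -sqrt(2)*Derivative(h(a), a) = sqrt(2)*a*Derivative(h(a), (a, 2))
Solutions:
 h(a) = C1 + C2*log(a)


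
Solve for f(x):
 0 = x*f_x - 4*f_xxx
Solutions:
 f(x) = C1 + Integral(C2*airyai(2^(1/3)*x/2) + C3*airybi(2^(1/3)*x/2), x)


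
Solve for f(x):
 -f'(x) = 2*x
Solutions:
 f(x) = C1 - x^2


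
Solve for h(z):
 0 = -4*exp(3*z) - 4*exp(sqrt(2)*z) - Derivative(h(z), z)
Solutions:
 h(z) = C1 - 4*exp(3*z)/3 - 2*sqrt(2)*exp(sqrt(2)*z)


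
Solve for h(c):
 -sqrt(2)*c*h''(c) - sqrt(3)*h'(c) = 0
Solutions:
 h(c) = C1 + C2*c^(1 - sqrt(6)/2)


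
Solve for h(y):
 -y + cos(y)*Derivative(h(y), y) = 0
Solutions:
 h(y) = C1 + Integral(y/cos(y), y)


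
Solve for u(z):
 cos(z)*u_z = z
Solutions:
 u(z) = C1 + Integral(z/cos(z), z)


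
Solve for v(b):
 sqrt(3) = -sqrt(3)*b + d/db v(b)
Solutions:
 v(b) = C1 + sqrt(3)*b^2/2 + sqrt(3)*b


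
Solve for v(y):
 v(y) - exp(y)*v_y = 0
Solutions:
 v(y) = C1*exp(-exp(-y))


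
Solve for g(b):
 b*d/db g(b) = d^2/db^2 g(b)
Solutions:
 g(b) = C1 + C2*erfi(sqrt(2)*b/2)


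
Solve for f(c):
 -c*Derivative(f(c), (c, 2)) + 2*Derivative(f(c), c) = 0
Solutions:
 f(c) = C1 + C2*c^3


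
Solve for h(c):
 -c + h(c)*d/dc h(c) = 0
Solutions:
 h(c) = -sqrt(C1 + c^2)
 h(c) = sqrt(C1 + c^2)


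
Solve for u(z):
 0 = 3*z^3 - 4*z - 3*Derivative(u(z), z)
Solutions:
 u(z) = C1 + z^4/4 - 2*z^2/3


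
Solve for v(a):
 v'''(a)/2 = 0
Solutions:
 v(a) = C1 + C2*a + C3*a^2


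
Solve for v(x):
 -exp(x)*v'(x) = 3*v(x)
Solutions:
 v(x) = C1*exp(3*exp(-x))


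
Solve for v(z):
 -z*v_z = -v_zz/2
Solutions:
 v(z) = C1 + C2*erfi(z)


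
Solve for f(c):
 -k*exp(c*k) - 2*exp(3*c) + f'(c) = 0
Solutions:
 f(c) = C1 + 2*exp(3*c)/3 + exp(c*k)


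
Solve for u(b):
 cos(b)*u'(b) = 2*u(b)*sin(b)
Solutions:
 u(b) = C1/cos(b)^2


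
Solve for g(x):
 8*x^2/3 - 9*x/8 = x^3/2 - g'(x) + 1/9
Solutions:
 g(x) = C1 + x^4/8 - 8*x^3/9 + 9*x^2/16 + x/9


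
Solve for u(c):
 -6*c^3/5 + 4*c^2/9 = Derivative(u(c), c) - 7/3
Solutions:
 u(c) = C1 - 3*c^4/10 + 4*c^3/27 + 7*c/3


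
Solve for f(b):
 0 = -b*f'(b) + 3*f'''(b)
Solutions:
 f(b) = C1 + Integral(C2*airyai(3^(2/3)*b/3) + C3*airybi(3^(2/3)*b/3), b)


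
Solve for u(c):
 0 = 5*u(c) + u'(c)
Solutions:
 u(c) = C1*exp(-5*c)


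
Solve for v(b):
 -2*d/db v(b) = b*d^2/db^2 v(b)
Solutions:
 v(b) = C1 + C2/b


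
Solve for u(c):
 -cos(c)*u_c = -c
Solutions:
 u(c) = C1 + Integral(c/cos(c), c)


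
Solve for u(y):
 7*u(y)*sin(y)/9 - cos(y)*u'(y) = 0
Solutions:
 u(y) = C1/cos(y)^(7/9)


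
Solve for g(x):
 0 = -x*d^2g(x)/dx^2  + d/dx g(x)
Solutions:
 g(x) = C1 + C2*x^2


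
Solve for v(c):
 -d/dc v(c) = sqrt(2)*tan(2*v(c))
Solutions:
 v(c) = -asin(C1*exp(-2*sqrt(2)*c))/2 + pi/2
 v(c) = asin(C1*exp(-2*sqrt(2)*c))/2


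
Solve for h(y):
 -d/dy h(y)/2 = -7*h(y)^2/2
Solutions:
 h(y) = -1/(C1 + 7*y)


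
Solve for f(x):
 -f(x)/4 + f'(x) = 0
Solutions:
 f(x) = C1*exp(x/4)


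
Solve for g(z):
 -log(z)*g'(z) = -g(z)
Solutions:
 g(z) = C1*exp(li(z))


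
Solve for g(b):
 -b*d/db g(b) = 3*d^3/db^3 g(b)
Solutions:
 g(b) = C1 + Integral(C2*airyai(-3^(2/3)*b/3) + C3*airybi(-3^(2/3)*b/3), b)


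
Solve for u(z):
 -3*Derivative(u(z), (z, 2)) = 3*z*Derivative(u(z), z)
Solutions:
 u(z) = C1 + C2*erf(sqrt(2)*z/2)


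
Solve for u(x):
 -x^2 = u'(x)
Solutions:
 u(x) = C1 - x^3/3


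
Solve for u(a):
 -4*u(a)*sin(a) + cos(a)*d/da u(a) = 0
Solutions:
 u(a) = C1/cos(a)^4


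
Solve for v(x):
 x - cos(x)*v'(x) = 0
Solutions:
 v(x) = C1 + Integral(x/cos(x), x)


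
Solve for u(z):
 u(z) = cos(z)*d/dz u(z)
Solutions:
 u(z) = C1*sqrt(sin(z) + 1)/sqrt(sin(z) - 1)


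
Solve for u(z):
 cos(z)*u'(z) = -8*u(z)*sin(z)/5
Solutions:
 u(z) = C1*cos(z)^(8/5)


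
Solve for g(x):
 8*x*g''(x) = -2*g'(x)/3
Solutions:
 g(x) = C1 + C2*x^(11/12)


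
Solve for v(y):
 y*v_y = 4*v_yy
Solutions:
 v(y) = C1 + C2*erfi(sqrt(2)*y/4)


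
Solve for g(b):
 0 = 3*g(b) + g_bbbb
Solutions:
 g(b) = (C1*sin(sqrt(2)*3^(1/4)*b/2) + C2*cos(sqrt(2)*3^(1/4)*b/2))*exp(-sqrt(2)*3^(1/4)*b/2) + (C3*sin(sqrt(2)*3^(1/4)*b/2) + C4*cos(sqrt(2)*3^(1/4)*b/2))*exp(sqrt(2)*3^(1/4)*b/2)


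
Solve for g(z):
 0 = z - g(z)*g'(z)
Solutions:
 g(z) = -sqrt(C1 + z^2)
 g(z) = sqrt(C1 + z^2)


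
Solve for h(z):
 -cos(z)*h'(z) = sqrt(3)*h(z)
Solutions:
 h(z) = C1*(sin(z) - 1)^(sqrt(3)/2)/(sin(z) + 1)^(sqrt(3)/2)


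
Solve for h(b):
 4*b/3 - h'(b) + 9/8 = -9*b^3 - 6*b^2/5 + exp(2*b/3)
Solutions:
 h(b) = C1 + 9*b^4/4 + 2*b^3/5 + 2*b^2/3 + 9*b/8 - 3*exp(2*b/3)/2


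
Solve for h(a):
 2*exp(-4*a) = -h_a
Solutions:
 h(a) = C1 + exp(-4*a)/2


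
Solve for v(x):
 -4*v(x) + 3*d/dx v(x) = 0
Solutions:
 v(x) = C1*exp(4*x/3)


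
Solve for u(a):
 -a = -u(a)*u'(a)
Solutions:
 u(a) = -sqrt(C1 + a^2)
 u(a) = sqrt(C1 + a^2)


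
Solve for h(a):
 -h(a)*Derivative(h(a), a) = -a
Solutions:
 h(a) = -sqrt(C1 + a^2)
 h(a) = sqrt(C1 + a^2)


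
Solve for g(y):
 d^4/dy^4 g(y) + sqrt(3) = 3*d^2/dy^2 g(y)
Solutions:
 g(y) = C1 + C2*y + C3*exp(-sqrt(3)*y) + C4*exp(sqrt(3)*y) + sqrt(3)*y^2/6


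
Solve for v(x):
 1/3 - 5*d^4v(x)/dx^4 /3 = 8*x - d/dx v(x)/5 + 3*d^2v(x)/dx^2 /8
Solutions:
 v(x) = C1 + C2*exp(30^(1/3)*x*(-(16 + sqrt(286))^(1/3) + 30^(1/3)/(16 + sqrt(286))^(1/3))/40)*sin(10^(1/3)*3^(1/6)*x*(3*10^(1/3)/(16 + sqrt(286))^(1/3) + 3^(2/3)*(16 + sqrt(286))^(1/3))/40) + C3*exp(30^(1/3)*x*(-(16 + sqrt(286))^(1/3) + 30^(1/3)/(16 + sqrt(286))^(1/3))/40)*cos(10^(1/3)*3^(1/6)*x*(3*10^(1/3)/(16 + sqrt(286))^(1/3) + 3^(2/3)*(16 + sqrt(286))^(1/3))/40) + C4*exp(-30^(1/3)*x*(-(16 + sqrt(286))^(1/3) + 30^(1/3)/(16 + sqrt(286))^(1/3))/20) + 20*x^2 + 220*x/3


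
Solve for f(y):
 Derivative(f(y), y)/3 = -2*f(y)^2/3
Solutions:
 f(y) = 1/(C1 + 2*y)


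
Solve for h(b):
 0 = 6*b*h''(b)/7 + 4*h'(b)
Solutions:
 h(b) = C1 + C2/b^(11/3)


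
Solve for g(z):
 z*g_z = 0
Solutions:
 g(z) = C1


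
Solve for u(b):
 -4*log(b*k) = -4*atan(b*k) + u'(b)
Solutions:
 u(b) = C1 - 4*b*log(b*k) + 4*b + 4*Piecewise((b*atan(b*k) - log(b^2*k^2 + 1)/(2*k), Ne(k, 0)), (0, True))


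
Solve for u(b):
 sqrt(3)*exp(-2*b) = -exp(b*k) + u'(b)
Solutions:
 u(b) = C1 - sqrt(3)*exp(-2*b)/2 + exp(b*k)/k


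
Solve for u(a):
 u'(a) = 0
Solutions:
 u(a) = C1


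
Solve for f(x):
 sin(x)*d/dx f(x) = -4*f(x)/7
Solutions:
 f(x) = C1*(cos(x) + 1)^(2/7)/(cos(x) - 1)^(2/7)


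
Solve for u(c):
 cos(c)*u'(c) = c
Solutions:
 u(c) = C1 + Integral(c/cos(c), c)


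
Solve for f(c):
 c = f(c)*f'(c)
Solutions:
 f(c) = -sqrt(C1 + c^2)
 f(c) = sqrt(C1 + c^2)


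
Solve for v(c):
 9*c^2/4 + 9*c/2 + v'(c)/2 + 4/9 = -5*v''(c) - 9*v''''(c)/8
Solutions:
 v(c) = C1 + C2*exp(-2^(1/3)*c*(-3*(3 + sqrt(48729)/9)^(1/3) + 20*2^(1/3)/(3 + sqrt(48729)/9)^(1/3))/18)*sin(sqrt(3)*c*(40/(6 + 2*sqrt(48729)/9)^(1/3) + 3*(6 + 2*sqrt(48729)/9)^(1/3))/18) + C3*exp(-2^(1/3)*c*(-3*(3 + sqrt(48729)/9)^(1/3) + 20*2^(1/3)/(3 + sqrt(48729)/9)^(1/3))/18)*cos(sqrt(3)*c*(40/(6 + 2*sqrt(48729)/9)^(1/3) + 3*(6 + 2*sqrt(48729)/9)^(1/3))/18) + C4*exp(2^(1/3)*c*(-3*(3 + sqrt(48729)/9)^(1/3) + 20*2^(1/3)/(3 + sqrt(48729)/9)^(1/3))/9) - 3*c^3/2 + 81*c^2/2 - 7298*c/9


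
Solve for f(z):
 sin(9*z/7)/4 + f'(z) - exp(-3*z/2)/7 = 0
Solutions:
 f(z) = C1 + 7*cos(9*z/7)/36 - 2*exp(-3*z/2)/21


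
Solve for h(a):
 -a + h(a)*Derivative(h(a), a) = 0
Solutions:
 h(a) = -sqrt(C1 + a^2)
 h(a) = sqrt(C1 + a^2)


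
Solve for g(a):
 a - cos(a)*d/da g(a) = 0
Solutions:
 g(a) = C1 + Integral(a/cos(a), a)


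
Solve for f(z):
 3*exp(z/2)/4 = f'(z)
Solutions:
 f(z) = C1 + 3*exp(z/2)/2


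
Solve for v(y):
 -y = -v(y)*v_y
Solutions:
 v(y) = -sqrt(C1 + y^2)
 v(y) = sqrt(C1 + y^2)


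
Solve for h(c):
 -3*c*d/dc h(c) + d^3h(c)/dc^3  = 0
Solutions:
 h(c) = C1 + Integral(C2*airyai(3^(1/3)*c) + C3*airybi(3^(1/3)*c), c)


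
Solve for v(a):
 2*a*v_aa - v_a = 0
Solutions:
 v(a) = C1 + C2*a^(3/2)


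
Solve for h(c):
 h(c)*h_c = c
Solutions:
 h(c) = -sqrt(C1 + c^2)
 h(c) = sqrt(C1 + c^2)


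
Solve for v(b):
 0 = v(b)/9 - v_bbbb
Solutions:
 v(b) = C1*exp(-sqrt(3)*b/3) + C2*exp(sqrt(3)*b/3) + C3*sin(sqrt(3)*b/3) + C4*cos(sqrt(3)*b/3)


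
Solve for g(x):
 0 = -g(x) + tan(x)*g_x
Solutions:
 g(x) = C1*sin(x)


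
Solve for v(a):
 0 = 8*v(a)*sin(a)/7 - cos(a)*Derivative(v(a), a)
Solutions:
 v(a) = C1/cos(a)^(8/7)


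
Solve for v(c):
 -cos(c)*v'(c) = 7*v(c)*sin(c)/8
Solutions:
 v(c) = C1*cos(c)^(7/8)


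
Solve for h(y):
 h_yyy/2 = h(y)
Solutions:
 h(y) = C3*exp(2^(1/3)*y) + (C1*sin(2^(1/3)*sqrt(3)*y/2) + C2*cos(2^(1/3)*sqrt(3)*y/2))*exp(-2^(1/3)*y/2)


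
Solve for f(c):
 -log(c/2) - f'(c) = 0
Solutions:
 f(c) = C1 - c*log(c) + c*log(2) + c


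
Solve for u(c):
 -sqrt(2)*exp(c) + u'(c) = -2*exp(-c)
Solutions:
 u(c) = C1 + sqrt(2)*exp(c) + 2*exp(-c)


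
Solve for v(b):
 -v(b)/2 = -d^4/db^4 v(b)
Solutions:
 v(b) = C1*exp(-2^(3/4)*b/2) + C2*exp(2^(3/4)*b/2) + C3*sin(2^(3/4)*b/2) + C4*cos(2^(3/4)*b/2)


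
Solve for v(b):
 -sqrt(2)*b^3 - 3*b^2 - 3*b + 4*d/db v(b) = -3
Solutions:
 v(b) = C1 + sqrt(2)*b^4/16 + b^3/4 + 3*b^2/8 - 3*b/4


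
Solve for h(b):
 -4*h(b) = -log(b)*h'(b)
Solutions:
 h(b) = C1*exp(4*li(b))


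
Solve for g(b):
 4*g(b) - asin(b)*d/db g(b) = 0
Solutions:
 g(b) = C1*exp(4*Integral(1/asin(b), b))
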